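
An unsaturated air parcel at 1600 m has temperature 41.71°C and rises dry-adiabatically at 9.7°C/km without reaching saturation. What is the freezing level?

5900 m

Height above start = (41.71 − 0) / 9.7 = 4.3 km
Altitude = 1600 m + 4300 m = 5900 m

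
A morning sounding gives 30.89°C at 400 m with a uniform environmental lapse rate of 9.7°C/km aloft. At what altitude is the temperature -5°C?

Height above start = (30.89 − (-5)) / 9.7 = 3.7 km
Altitude = 400 m + 3700 m = 4100 m

4100 m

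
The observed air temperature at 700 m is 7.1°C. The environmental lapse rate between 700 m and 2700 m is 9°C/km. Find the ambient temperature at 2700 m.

-10.9°C

Environmental to 2700 m: -9 × 2 km = -18°C, so T = -10.9°C.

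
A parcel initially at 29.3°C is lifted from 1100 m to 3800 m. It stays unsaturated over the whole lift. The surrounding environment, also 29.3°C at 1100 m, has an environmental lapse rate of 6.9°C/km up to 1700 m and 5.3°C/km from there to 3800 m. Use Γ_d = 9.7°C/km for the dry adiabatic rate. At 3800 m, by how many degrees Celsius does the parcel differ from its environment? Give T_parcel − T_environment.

Parcel:
  From 1100 m to 3800 m (dry): cools by 9.7 × 2.7 = 26.19°C, giving 3.11°C.
Environment:
  From 1100 m to 1700 m (environment, lower layer): cools by 6.9 × 0.6 = 4.14°C, giving 25.16°C.
  From 1700 m to 3800 m (environment, upper layer): cools by 5.3 × 2.1 = 11.13°C, giving 14.03°C.
T_parcel − T_env = 3.11 − 14.03 = -10.92°C

-10.92°C (parcel cooler than environment)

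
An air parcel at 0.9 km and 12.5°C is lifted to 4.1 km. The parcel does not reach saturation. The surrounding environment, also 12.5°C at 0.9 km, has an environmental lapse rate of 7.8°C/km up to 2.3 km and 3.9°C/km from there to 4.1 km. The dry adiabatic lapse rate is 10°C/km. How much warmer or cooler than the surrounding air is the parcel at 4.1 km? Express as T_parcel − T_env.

-14.06°C (parcel cooler than environment)

Parcel:
  900 → 4100 m (dry, 10°C/km): ΔT = -10 × 3.2 = -32°C → T = -19.5°C
Environment:
  900 → 2300 m (environment, lower layer, 7.8°C/km): ΔT = -7.8 × 1.4 = -10.92°C → T = 1.58°C
  2300 → 4100 m (environment, upper layer, 3.9°C/km): ΔT = -3.9 × 1.8 = -7.02°C → T = -5.44°C
T_parcel − T_env = -19.5 − (-5.44) = -14.06°C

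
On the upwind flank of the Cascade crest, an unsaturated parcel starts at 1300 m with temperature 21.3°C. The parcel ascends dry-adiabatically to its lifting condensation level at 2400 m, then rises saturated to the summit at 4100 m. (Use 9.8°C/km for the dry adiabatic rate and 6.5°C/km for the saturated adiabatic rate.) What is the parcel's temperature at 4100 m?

Dry to 2400 m: -9.8 × 1.1 km = -10.78°C, so T = 10.52°C.
Saturated to 4100 m: -6.5 × 1.7 km = -11.05°C, so T = -0.53°C.

-0.53°C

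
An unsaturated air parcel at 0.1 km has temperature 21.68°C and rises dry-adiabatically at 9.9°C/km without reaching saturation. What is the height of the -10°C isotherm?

Height above start = (21.68 − (-10)) / 9.9 = 3.2 km
Altitude = 100 m + 3200 m = 3300 m

3.3 km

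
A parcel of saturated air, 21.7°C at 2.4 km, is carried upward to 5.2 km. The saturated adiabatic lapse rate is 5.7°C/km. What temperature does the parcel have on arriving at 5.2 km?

5.74°C

From 2400 m to 5200 m (saturated adiabatic): cools by 5.7 × 2.8 = 15.96°C, giving 5.74°C.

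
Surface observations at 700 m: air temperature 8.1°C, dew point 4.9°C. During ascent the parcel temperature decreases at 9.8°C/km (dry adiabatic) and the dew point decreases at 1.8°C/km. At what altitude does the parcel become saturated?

1100 m

T and T_d converge at 9.8 − 1.8 = 8°C per km
Height above start = (8.1 − 4.9) / 8 = 0.4 km
LCL altitude = 700 m + 400 m = 1100 m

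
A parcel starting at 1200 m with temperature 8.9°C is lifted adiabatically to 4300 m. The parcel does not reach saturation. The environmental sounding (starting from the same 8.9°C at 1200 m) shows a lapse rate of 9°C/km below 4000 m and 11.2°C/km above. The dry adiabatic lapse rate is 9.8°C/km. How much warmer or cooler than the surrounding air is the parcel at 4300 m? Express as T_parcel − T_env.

Parcel:
  1200 → 4300 m (dry, 9.8°C/km): ΔT = -9.8 × 3.1 = -30.38°C → T = -21.48°C
Environment:
  1200 → 4000 m (environment, lower layer, 9°C/km): ΔT = -9 × 2.8 = -25.2°C → T = -16.3°C
  4000 → 4300 m (environment, upper layer, 11.2°C/km): ΔT = -11.2 × 0.3 = -3.36°C → T = -19.66°C
T_parcel − T_env = -21.48 − (-19.66) = -1.82°C

-1.82°C (parcel cooler than environment)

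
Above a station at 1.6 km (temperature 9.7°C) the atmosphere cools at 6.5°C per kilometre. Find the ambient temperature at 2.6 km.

3.2°C

Environmental to 2600 m: -6.5 × 1 km = -6.5°C, so T = 3.2°C.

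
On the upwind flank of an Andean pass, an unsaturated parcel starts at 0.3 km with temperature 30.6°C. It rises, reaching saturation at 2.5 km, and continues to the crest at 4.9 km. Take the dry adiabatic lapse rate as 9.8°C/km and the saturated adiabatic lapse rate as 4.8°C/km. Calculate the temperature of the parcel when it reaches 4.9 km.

-2.48°C

300–2500 m, dry: Δz = 2.2 km ⇒ ΔT = -21.56°C; T = 9.04°C
2500–4900 m, saturated: Δz = 2.4 km ⇒ ΔT = -11.52°C; T = -2.48°C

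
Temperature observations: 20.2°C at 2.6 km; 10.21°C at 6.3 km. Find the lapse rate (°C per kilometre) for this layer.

Γ = −ΔT/Δz = (20.2 − 10.21) / (6300 − 2600) m
  = 9.99°C / 3.7 km = 2.7°C/km

2.7°C/km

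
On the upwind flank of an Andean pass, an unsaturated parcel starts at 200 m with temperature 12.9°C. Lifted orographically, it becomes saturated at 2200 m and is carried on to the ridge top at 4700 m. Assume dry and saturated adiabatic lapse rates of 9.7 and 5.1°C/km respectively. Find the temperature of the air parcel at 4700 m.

200 → 2200 m (dry, 9.7°C/km): ΔT = -9.7 × 2 = -19.4°C → T = -6.5°C
2200 → 4700 m (saturated, 5.1°C/km): ΔT = -5.1 × 2.5 = -12.75°C → T = -19.25°C

-19.25°C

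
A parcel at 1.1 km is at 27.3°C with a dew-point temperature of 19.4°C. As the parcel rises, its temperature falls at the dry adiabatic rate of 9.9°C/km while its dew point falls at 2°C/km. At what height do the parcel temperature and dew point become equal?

T and T_d converge at 9.9 − 2 = 7.9°C per km
Height above start = (27.3 − 19.4) / 7.9 = 1 km
LCL altitude = 1100 m + 1000 m = 2100 m

2.1 km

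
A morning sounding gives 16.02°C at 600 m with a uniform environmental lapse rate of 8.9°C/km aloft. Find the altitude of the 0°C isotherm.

2400 m

Height above start = (16.02 − 0) / 8.9 = 1.8 km
Altitude = 600 m + 1800 m = 2400 m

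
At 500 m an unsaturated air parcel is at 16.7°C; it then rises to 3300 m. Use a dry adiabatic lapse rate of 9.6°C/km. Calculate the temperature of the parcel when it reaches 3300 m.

-10.18°C

Dry adiabatic to 3300 m: -9.6 × 2.8 km = -26.88°C, so T = -10.18°C.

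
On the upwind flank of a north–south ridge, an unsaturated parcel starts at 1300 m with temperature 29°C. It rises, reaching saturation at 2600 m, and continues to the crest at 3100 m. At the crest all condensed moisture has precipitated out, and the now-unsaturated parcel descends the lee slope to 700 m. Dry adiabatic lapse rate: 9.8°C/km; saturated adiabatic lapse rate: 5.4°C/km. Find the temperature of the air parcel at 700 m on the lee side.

1300–2600 m, dry: Δz = 1.3 km ⇒ ΔT = -12.74°C; T = 16.26°C
2600–3100 m, saturated: Δz = 0.5 km ⇒ ΔT = -2.7°C; T = 13.56°C
3100–700 m, dry descent: Δz = 2.4 km ⇒ ΔT = +23.52°C; T = 37.08°C

37.08°C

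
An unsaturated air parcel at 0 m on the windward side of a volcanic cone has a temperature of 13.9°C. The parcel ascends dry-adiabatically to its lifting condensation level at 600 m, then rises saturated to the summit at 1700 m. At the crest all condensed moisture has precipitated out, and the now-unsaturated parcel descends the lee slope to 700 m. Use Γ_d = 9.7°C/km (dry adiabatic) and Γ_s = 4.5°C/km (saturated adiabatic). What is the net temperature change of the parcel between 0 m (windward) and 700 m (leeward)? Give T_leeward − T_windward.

0 → 600 m (dry, 9.7°C/km): ΔT = -9.7 × 0.6 = -5.82°C → T = 8.08°C
600 → 1700 m (saturated, 4.5°C/km): ΔT = -4.5 × 1.1 = -4.95°C → T = 3.13°C
1700 → 700 m (dry descent, 9.7°C/km): ΔT = +9.7 × 1 = +9.7°C → T = 12.83°C
Net change vs windward start: 12.83 − 13.9 = -1.07°C

-1.07°C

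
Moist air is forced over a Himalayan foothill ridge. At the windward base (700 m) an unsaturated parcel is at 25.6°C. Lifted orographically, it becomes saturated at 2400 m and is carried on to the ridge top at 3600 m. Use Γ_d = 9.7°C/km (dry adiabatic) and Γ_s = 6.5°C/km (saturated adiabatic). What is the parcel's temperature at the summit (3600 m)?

700 → 2400 m (dry, 9.7°C/km): ΔT = -9.7 × 1.7 = -16.49°C → T = 9.11°C
2400 → 3600 m (saturated, 6.5°C/km): ΔT = -6.5 × 1.2 = -7.8°C → T = 1.31°C

1.31°C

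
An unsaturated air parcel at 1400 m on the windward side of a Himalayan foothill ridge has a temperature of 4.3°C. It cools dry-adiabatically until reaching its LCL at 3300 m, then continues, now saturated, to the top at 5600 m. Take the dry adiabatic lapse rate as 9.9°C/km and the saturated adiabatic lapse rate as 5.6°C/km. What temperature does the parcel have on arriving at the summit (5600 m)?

Dry to 3300 m: -9.9 × 1.9 km = -18.81°C, so T = -14.51°C.
Saturated to 5600 m: -5.6 × 2.3 km = -12.88°C, so T = -27.39°C.

-27.39°C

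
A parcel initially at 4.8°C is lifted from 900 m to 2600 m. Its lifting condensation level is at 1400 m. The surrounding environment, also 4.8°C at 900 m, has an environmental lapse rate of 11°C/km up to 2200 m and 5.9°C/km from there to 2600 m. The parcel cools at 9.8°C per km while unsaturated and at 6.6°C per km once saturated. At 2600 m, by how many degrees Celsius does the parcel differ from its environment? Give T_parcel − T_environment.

Parcel:
  900 → 1400 m (dry, 9.8°C/km): ΔT = -9.8 × 0.5 = -4.9°C → T = -0.1°C
  1400 → 2600 m (saturated, 6.6°C/km): ΔT = -6.6 × 1.2 = -7.92°C → T = -8.02°C
Environment:
  900 → 2200 m (environment, lower layer, 11°C/km): ΔT = -11 × 1.3 = -14.3°C → T = -9.5°C
  2200 → 2600 m (environment, upper layer, 5.9°C/km): ΔT = -5.9 × 0.4 = -2.36°C → T = -11.86°C
T_parcel − T_env = -8.02 − (-11.86) = +3.84°C

+3.84°C (parcel warmer than environment)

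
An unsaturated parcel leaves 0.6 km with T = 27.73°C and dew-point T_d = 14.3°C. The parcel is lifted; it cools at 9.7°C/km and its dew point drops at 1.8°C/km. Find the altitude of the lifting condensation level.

T and T_d converge at 9.7 − 1.8 = 7.9°C per km
Height above start = (27.73 − 14.3) / 7.9 = 1.7 km
LCL altitude = 600 m + 1700 m = 2300 m

2.3 km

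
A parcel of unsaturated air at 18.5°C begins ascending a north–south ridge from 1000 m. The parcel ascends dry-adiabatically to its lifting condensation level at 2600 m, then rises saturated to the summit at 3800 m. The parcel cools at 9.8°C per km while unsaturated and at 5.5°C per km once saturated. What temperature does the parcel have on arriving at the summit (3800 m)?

-3.78°C

From 1000 m to 2600 m (dry): cools by 9.8 × 1.6 = 15.68°C, giving 2.82°C.
From 2600 m to 3800 m (saturated): cools by 5.5 × 1.2 = 6.6°C, giving -3.78°C.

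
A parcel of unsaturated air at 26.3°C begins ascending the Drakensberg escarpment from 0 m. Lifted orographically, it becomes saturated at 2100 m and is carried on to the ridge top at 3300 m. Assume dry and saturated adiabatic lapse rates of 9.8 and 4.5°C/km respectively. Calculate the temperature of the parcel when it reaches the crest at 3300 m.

0.32°C

Dry to 2100 m: -9.8 × 2.1 km = -20.58°C, so T = 5.72°C.
Saturated to 3300 m: -4.5 × 1.2 km = -5.4°C, so T = 0.32°C.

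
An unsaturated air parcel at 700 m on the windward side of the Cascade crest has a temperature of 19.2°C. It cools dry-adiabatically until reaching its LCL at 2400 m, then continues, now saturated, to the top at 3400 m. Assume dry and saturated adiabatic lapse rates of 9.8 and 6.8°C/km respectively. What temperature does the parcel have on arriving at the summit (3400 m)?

-4.26°C

700–2400 m, dry: Δz = 1.7 km ⇒ ΔT = -16.66°C; T = 2.54°C
2400–3400 m, saturated: Δz = 1 km ⇒ ΔT = -6.8°C; T = -4.26°C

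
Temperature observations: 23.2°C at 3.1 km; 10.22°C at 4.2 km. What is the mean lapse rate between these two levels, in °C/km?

Γ = −ΔT/Δz = (23.2 − 10.22) / (4200 − 3100) m
  = 12.98°C / 1.1 km = 11.8°C/km

11.8°C/km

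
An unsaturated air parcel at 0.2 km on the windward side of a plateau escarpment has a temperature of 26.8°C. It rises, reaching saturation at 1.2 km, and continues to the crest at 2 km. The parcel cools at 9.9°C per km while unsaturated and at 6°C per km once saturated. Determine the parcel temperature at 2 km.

12.1°C

200 → 1200 m (dry, 9.9°C/km): ΔT = -9.9 × 1 = -9.9°C → T = 16.9°C
1200 → 2000 m (saturated, 6°C/km): ΔT = -6 × 0.8 = -4.8°C → T = 12.1°C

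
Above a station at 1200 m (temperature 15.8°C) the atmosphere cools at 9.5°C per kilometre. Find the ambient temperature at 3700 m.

-7.95°C

From 1200 m to 3700 m (environmental): cools by 9.5 × 2.5 = 23.75°C, giving -7.95°C.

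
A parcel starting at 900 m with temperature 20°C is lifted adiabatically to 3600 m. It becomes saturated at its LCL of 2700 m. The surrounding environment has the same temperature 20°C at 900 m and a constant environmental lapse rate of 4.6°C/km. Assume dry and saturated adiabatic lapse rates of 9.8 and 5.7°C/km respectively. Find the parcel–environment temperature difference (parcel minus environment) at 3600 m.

Parcel:
  900 → 2700 m (dry, 9.8°C/km): ΔT = -9.8 × 1.8 = -17.64°C → T = 2.36°C
  2700 → 3600 m (saturated, 5.7°C/km): ΔT = -5.7 × 0.9 = -5.13°C → T = -2.77°C
Environment:
  900 → 3600 m (environment, 4.6°C/km): ΔT = -4.6 × 2.7 = -12.42°C → T = 7.58°C
T_parcel − T_env = -2.77 − 7.58 = -10.35°C

-10.35°C (parcel cooler than environment)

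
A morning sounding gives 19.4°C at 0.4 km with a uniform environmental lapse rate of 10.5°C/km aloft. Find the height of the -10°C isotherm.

Height above start = (19.4 − (-10)) / 10.5 = 2.8 km
Altitude = 400 m + 2800 m = 3200 m

3.2 km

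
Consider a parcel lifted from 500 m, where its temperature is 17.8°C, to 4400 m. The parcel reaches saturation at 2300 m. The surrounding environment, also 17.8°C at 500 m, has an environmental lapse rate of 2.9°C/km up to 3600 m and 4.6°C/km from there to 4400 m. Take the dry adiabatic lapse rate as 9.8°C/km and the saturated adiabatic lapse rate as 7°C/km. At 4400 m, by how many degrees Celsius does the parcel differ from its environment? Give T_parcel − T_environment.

Parcel:
  500 → 2300 m (dry, 9.8°C/km): ΔT = -9.8 × 1.8 = -17.64°C → T = 0.16°C
  2300 → 4400 m (saturated, 7°C/km): ΔT = -7 × 2.1 = -14.7°C → T = -14.54°C
Environment:
  500 → 3600 m (environment, lower layer, 2.9°C/km): ΔT = -2.9 × 3.1 = -8.99°C → T = 8.81°C
  3600 → 4400 m (environment, upper layer, 4.6°C/km): ΔT = -4.6 × 0.8 = -3.68°C → T = 5.13°C
T_parcel − T_env = -14.54 − 5.13 = -19.67°C

-19.67°C (parcel cooler than environment)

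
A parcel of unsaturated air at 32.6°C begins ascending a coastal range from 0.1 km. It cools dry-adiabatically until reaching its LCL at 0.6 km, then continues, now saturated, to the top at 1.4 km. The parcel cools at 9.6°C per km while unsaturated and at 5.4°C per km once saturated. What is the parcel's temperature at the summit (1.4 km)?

23.48°C

100 → 600 m (dry, 9.6°C/km): ΔT = -9.6 × 0.5 = -4.8°C → T = 27.8°C
600 → 1400 m (saturated, 5.4°C/km): ΔT = -5.4 × 0.8 = -4.32°C → T = 23.48°C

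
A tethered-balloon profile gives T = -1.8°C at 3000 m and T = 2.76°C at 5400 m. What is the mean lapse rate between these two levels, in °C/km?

Γ = −ΔT/Δz = (-1.8 − 2.76) / (5400 − 3000) m
  = -4.56°C / 2.4 km = -1.9°C/km

-1.9°C/km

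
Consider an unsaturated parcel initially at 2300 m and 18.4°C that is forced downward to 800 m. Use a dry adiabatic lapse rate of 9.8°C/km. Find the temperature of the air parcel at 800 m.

33.1°C

2300–800 m, dry adiabatic: Δz = 1.5 km ⇒ ΔT = +14.7°C; T = 33.1°C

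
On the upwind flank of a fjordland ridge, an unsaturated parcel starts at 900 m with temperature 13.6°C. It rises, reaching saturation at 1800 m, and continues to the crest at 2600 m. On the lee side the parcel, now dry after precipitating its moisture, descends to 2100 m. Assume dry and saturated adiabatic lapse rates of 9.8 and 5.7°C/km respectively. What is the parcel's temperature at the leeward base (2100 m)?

From 900 m to 1800 m (dry): cools by 9.8 × 0.9 = 8.82°C, giving 4.78°C.
From 1800 m to 2600 m (saturated): cools by 5.7 × 0.8 = 4.56°C, giving 0.22°C.
From 2600 m to 2100 m (dry descent): warms by 9.8 × 0.5 = 4.9°C, giving 5.12°C.

5.12°C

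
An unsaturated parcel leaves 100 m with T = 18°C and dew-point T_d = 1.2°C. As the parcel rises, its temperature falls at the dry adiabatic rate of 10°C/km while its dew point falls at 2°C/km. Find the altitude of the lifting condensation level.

2200 m

T and T_d converge at 10 − 2 = 8°C per km
Height above start = (18 − 1.2) / 8 = 2.1 km
LCL altitude = 100 m + 2100 m = 2200 m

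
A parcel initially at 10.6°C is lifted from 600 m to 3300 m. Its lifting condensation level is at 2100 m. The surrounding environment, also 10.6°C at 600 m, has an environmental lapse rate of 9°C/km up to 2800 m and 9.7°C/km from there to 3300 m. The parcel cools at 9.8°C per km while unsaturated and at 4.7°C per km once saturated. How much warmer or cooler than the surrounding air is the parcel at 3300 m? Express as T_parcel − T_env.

+4.31°C (parcel warmer than environment)

Parcel:
  600–2100 m, dry: Δz = 1.5 km ⇒ ΔT = -14.7°C; T = -4.1°C
  2100–3300 m, saturated: Δz = 1.2 km ⇒ ΔT = -5.64°C; T = -9.74°C
Environment:
  600–2800 m, environment, lower layer: Δz = 2.2 km ⇒ ΔT = -19.8°C; T = -9.2°C
  2800–3300 m, environment, upper layer: Δz = 0.5 km ⇒ ΔT = -4.85°C; T = -14.05°C
T_parcel − T_env = -9.74 − (-14.05) = +4.31°C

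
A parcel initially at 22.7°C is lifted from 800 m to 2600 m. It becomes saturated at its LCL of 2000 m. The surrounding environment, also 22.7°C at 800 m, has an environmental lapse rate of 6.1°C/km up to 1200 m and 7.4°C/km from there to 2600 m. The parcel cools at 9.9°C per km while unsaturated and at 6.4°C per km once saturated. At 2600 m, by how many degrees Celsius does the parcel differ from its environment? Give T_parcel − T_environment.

Parcel:
  800 → 2000 m (dry, 9.9°C/km): ΔT = -9.9 × 1.2 = -11.88°C → T = 10.82°C
  2000 → 2600 m (saturated, 6.4°C/km): ΔT = -6.4 × 0.6 = -3.84°C → T = 6.98°C
Environment:
  800 → 1200 m (environment, lower layer, 6.1°C/km): ΔT = -6.1 × 0.4 = -2.44°C → T = 20.26°C
  1200 → 2600 m (environment, upper layer, 7.4°C/km): ΔT = -7.4 × 1.4 = -10.36°C → T = 9.9°C
T_parcel − T_env = 6.98 − 9.9 = -2.92°C

-2.92°C (parcel cooler than environment)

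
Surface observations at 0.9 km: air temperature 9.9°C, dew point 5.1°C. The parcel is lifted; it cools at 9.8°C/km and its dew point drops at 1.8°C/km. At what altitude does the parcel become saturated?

T and T_d converge at 9.8 − 1.8 = 8°C per km
Height above start = (9.9 − 5.1) / 8 = 0.6 km
LCL altitude = 900 m + 600 m = 1500 m

1.5 km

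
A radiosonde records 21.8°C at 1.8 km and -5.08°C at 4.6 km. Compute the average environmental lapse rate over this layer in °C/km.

9.6°C/km

Γ = −ΔT/Δz = (21.8 − (-5.08)) / (4600 − 1800) m
  = 26.88°C / 2.8 km = 9.6°C/km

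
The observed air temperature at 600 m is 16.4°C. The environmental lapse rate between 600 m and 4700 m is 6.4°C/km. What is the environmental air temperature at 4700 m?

Environmental to 4700 m: -6.4 × 4.1 km = -26.24°C, so T = -9.84°C.

-9.84°C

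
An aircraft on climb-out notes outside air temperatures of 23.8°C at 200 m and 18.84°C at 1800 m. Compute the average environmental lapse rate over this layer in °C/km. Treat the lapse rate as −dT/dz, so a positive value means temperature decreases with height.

Γ = −ΔT/Δz = (23.8 − 18.84) / (1800 − 200) m
  = 4.96°C / 1.6 km = 3.1°C/km

3.1°C/km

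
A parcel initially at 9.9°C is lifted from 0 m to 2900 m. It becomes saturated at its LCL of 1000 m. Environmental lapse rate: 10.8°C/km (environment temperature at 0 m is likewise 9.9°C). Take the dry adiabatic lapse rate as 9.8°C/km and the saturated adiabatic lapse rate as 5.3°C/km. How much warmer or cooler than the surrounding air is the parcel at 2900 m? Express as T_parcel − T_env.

Parcel:
  0 → 1000 m (dry, 9.8°C/km): ΔT = -9.8 × 1 = -9.8°C → T = 0.1°C
  1000 → 2900 m (saturated, 5.3°C/km): ΔT = -5.3 × 1.9 = -10.07°C → T = -9.97°C
Environment:
  0 → 2900 m (environment, 10.8°C/km): ΔT = -10.8 × 2.9 = -31.32°C → T = -21.42°C
T_parcel − T_env = -9.97 − (-21.42) = +11.45°C

+11.45°C (parcel warmer than environment)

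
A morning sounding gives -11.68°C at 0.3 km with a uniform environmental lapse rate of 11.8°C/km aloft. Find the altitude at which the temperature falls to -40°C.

2.7 km

Height above start = (-11.68 − (-40)) / 11.8 = 2.4 km
Altitude = 300 m + 2400 m = 2700 m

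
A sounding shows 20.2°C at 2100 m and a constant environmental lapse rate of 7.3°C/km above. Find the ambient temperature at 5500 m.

-4.62°C

2100 → 5500 m (environmental, 7.3°C/km): ΔT = -7.3 × 3.4 = -24.82°C → T = -4.62°C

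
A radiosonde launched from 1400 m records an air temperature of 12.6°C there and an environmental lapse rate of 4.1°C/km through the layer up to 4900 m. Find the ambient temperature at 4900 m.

-1.75°C

Environmental to 4900 m: -4.1 × 3.5 km = -14.35°C, so T = -1.75°C.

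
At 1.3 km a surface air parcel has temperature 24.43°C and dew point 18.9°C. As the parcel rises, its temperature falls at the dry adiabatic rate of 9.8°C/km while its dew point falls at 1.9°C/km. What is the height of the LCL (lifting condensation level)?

T and T_d converge at 9.8 − 1.9 = 7.9°C per km
Height above start = (24.43 − 18.9) / 7.9 = 0.7 km
LCL altitude = 1300 m + 700 m = 2000 m

2 km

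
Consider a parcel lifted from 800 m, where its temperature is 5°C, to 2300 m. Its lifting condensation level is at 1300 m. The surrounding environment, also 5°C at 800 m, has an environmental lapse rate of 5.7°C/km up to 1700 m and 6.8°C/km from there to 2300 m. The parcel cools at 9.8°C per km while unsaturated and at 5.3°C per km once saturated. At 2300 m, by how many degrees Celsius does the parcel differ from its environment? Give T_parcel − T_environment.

-0.99°C (parcel cooler than environment)

Parcel:
  Dry to 1300 m: -9.8 × 0.5 km = -4.9°C, so T = 0.1°C.
  Saturated to 2300 m: -5.3 × 1 km = -5.3°C, so T = -5.2°C.
Environment:
  Environment, lower layer to 1700 m: -5.7 × 0.9 km = -5.13°C, so T = -0.13°C.
  Environment, upper layer to 2300 m: -6.8 × 0.6 km = -4.08°C, so T = -4.21°C.
T_parcel − T_env = -5.2 − (-4.21) = -0.99°C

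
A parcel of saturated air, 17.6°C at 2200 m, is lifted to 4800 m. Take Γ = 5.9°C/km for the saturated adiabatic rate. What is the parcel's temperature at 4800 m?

2200 → 4800 m (saturated adiabatic, 5.9°C/km): ΔT = -5.9 × 2.6 = -15.34°C → T = 2.26°C

2.26°C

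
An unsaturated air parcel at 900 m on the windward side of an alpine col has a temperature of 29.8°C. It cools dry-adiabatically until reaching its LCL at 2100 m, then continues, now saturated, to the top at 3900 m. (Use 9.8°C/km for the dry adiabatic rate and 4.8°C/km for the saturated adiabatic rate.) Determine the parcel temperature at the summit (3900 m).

900–2100 m, dry: Δz = 1.2 km ⇒ ΔT = -11.76°C; T = 18.04°C
2100–3900 m, saturated: Δz = 1.8 km ⇒ ΔT = -8.64°C; T = 9.4°C

9.4°C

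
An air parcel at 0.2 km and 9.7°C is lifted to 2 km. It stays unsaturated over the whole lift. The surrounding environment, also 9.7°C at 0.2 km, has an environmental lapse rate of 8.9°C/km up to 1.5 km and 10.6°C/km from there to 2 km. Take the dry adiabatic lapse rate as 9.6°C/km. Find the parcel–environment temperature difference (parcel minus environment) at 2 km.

-0.41°C (parcel cooler than environment)

Parcel:
  200–2000 m, dry: Δz = 1.8 km ⇒ ΔT = -17.28°C; T = -7.58°C
Environment:
  200–1500 m, environment, lower layer: Δz = 1.3 km ⇒ ΔT = -11.57°C; T = -1.87°C
  1500–2000 m, environment, upper layer: Δz = 0.5 km ⇒ ΔT = -5.3°C; T = -7.17°C
T_parcel − T_env = -7.58 − (-7.17) = -0.41°C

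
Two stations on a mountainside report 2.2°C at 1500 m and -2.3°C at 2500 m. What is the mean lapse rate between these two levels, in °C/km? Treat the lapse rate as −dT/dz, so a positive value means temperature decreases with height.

4.5°C/km

Γ = −ΔT/Δz = (2.2 − (-2.3)) / (2500 − 1500) m
  = 4.5°C / 1 km = 4.5°C/km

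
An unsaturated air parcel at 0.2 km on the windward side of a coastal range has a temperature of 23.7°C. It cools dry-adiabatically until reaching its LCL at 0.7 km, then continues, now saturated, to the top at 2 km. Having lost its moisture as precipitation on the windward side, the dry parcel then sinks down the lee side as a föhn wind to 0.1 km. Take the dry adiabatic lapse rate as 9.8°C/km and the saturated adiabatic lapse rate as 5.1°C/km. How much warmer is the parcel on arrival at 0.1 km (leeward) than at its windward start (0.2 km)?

200–700 m, dry: Δz = 0.5 km ⇒ ΔT = -4.9°C; T = 18.8°C
700–2000 m, saturated: Δz = 1.3 km ⇒ ΔT = -6.63°C; T = 12.17°C
2000–100 m, dry descent: Δz = 1.9 km ⇒ ΔT = +18.62°C; T = 30.79°C
Net change vs windward start: 30.79 − 23.7 = +7.09°C

+7.09°C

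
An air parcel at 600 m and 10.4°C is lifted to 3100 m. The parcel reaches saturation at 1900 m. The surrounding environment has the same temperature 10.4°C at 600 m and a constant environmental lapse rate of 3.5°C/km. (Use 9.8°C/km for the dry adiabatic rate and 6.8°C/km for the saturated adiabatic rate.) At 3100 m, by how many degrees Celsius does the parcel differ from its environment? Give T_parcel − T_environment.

-12.15°C (parcel cooler than environment)

Parcel:
  From 600 m to 1900 m (dry): cools by 9.8 × 1.3 = 12.74°C, giving -2.34°C.
  From 1900 m to 3100 m (saturated): cools by 6.8 × 1.2 = 8.16°C, giving -10.5°C.
Environment:
  From 600 m to 3100 m (environment): cools by 3.5 × 2.5 = 8.75°C, giving 1.65°C.
T_parcel − T_env = -10.5 − 1.65 = -12.15°C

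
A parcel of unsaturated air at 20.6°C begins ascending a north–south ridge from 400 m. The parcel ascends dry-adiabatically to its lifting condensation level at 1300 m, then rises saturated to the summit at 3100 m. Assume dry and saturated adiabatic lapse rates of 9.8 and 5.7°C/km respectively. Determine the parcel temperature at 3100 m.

1.52°C

400–1300 m, dry: Δz = 0.9 km ⇒ ΔT = -8.82°C; T = 11.78°C
1300–3100 m, saturated: Δz = 1.8 km ⇒ ΔT = -10.26°C; T = 1.52°C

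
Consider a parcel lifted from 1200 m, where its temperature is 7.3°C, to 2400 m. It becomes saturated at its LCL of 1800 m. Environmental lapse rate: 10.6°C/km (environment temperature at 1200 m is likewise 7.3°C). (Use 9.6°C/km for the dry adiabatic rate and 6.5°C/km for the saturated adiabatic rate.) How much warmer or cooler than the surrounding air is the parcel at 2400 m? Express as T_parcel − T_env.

Parcel:
  Dry to 1800 m: -9.6 × 0.6 km = -5.76°C, so T = 1.54°C.
  Saturated to 2400 m: -6.5 × 0.6 km = -3.9°C, so T = -2.36°C.
Environment:
  Environment to 2400 m: -10.6 × 1.2 km = -12.72°C, so T = -5.42°C.
T_parcel − T_env = -2.36 − (-5.42) = +3.06°C

+3.06°C (parcel warmer than environment)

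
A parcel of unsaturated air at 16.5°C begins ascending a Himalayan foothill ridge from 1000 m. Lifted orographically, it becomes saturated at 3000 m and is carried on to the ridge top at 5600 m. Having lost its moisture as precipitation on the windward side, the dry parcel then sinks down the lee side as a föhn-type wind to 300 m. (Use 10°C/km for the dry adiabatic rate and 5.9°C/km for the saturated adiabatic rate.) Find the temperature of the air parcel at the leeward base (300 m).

34.16°C

Dry to 3000 m: -10 × 2 km = -20°C, so T = -3.5°C.
Saturated to 5600 m: -5.9 × 2.6 km = -15.34°C, so T = -18.84°C.
Dry descent to 300 m: +10 × 5.3 km = +53°C, so T = 34.16°C.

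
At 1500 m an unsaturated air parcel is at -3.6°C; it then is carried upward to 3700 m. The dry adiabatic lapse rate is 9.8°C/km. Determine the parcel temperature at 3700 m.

-25.16°C

1500–3700 m, dry adiabatic: Δz = 2.2 km ⇒ ΔT = -21.56°C; T = -25.16°C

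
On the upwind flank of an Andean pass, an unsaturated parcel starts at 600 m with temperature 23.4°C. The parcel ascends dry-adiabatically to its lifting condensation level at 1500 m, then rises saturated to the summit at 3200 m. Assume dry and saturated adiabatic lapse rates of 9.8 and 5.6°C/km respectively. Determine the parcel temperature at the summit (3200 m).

Dry to 1500 m: -9.8 × 0.9 km = -8.82°C, so T = 14.58°C.
Saturated to 3200 m: -5.6 × 1.7 km = -9.52°C, so T = 5.06°C.

5.06°C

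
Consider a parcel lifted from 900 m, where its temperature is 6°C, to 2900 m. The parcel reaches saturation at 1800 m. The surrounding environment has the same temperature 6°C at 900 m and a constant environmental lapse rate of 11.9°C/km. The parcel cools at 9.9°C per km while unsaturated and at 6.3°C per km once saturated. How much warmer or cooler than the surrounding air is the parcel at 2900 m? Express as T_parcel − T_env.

+7.96°C (parcel warmer than environment)

Parcel:
  From 900 m to 1800 m (dry): cools by 9.9 × 0.9 = 8.91°C, giving -2.91°C.
  From 1800 m to 2900 m (saturated): cools by 6.3 × 1.1 = 6.93°C, giving -9.84°C.
Environment:
  From 900 m to 2900 m (environment): cools by 11.9 × 2 = 23.8°C, giving -17.8°C.
T_parcel − T_env = -9.84 − (-17.8) = +7.96°C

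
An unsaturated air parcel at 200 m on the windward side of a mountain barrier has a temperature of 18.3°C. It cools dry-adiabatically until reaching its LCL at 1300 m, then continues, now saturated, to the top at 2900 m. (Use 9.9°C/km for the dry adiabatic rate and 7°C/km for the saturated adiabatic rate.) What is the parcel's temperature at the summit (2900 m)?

200 → 1300 m (dry, 9.9°C/km): ΔT = -9.9 × 1.1 = -10.89°C → T = 7.41°C
1300 → 2900 m (saturated, 7°C/km): ΔT = -7 × 1.6 = -11.2°C → T = -3.79°C

-3.79°C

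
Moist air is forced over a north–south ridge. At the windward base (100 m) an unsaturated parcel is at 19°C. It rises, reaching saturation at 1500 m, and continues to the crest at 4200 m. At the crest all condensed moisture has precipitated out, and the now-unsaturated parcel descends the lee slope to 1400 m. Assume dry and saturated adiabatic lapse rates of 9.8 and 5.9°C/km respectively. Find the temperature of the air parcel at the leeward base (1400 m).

16.79°C

100 → 1500 m (dry, 9.8°C/km): ΔT = -9.8 × 1.4 = -13.72°C → T = 5.28°C
1500 → 4200 m (saturated, 5.9°C/km): ΔT = -5.9 × 2.7 = -15.93°C → T = -10.65°C
4200 → 1400 m (dry descent, 9.8°C/km): ΔT = +9.8 × 2.8 = +27.44°C → T = 16.79°C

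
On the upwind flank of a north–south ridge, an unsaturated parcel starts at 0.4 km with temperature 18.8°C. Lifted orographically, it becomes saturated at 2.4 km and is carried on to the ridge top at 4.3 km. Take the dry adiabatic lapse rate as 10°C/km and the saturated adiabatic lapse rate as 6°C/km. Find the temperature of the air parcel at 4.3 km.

Dry to 2400 m: -10 × 2 km = -20°C, so T = -1.2°C.
Saturated to 4300 m: -6 × 1.9 km = -11.4°C, so T = -12.6°C.

-12.6°C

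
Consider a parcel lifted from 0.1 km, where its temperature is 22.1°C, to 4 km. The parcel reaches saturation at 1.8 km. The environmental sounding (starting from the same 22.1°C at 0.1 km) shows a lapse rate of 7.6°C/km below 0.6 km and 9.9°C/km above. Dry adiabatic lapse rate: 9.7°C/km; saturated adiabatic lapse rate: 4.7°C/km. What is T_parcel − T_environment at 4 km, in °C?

+10.63°C (parcel warmer than environment)

Parcel:
  Dry to 1800 m: -9.7 × 1.7 km = -16.49°C, so T = 5.61°C.
  Saturated to 4000 m: -4.7 × 2.2 km = -10.34°C, so T = -4.73°C.
Environment:
  Environment, lower layer to 600 m: -7.6 × 0.5 km = -3.8°C, so T = 18.3°C.
  Environment, upper layer to 4000 m: -9.9 × 3.4 km = -33.66°C, so T = -15.36°C.
T_parcel − T_env = -4.73 − (-15.36) = +10.63°C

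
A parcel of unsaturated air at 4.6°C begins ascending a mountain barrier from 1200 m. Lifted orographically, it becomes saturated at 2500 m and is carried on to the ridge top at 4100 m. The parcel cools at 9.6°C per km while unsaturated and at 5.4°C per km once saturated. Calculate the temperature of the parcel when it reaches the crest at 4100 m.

1200–2500 m, dry: Δz = 1.3 km ⇒ ΔT = -12.48°C; T = -7.88°C
2500–4100 m, saturated: Δz = 1.6 km ⇒ ΔT = -8.64°C; T = -16.52°C

-16.52°C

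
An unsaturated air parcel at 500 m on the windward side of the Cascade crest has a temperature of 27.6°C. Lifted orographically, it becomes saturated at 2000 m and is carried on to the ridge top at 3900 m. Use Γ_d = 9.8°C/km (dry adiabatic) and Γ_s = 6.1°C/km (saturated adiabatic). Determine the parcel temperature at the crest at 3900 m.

500 → 2000 m (dry, 9.8°C/km): ΔT = -9.8 × 1.5 = -14.7°C → T = 12.9°C
2000 → 3900 m (saturated, 6.1°C/km): ΔT = -6.1 × 1.9 = -11.59°C → T = 1.31°C

1.31°C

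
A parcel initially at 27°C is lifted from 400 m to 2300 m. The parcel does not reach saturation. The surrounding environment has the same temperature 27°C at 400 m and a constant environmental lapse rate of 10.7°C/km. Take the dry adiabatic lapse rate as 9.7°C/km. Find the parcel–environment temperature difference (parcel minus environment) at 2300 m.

+1.9°C (parcel warmer than environment)

Parcel:
  400 → 2300 m (dry, 9.7°C/km): ΔT = -9.7 × 1.9 = -18.43°C → T = 8.57°C
Environment:
  400 → 2300 m (environment, 10.7°C/km): ΔT = -10.7 × 1.9 = -20.33°C → T = 6.67°C
T_parcel − T_env = 8.57 − 6.67 = +1.9°C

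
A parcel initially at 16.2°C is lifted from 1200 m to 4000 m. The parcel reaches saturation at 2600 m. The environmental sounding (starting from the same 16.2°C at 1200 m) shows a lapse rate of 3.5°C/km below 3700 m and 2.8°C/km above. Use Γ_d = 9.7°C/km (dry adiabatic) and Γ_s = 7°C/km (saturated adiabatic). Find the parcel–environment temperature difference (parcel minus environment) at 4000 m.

-13.79°C (parcel cooler than environment)

Parcel:
  From 1200 m to 2600 m (dry): cools by 9.7 × 1.4 = 13.58°C, giving 2.62°C.
  From 2600 m to 4000 m (saturated): cools by 7 × 1.4 = 9.8°C, giving -7.18°C.
Environment:
  From 1200 m to 3700 m (environment, lower layer): cools by 3.5 × 2.5 = 8.75°C, giving 7.45°C.
  From 3700 m to 4000 m (environment, upper layer): cools by 2.8 × 0.3 = 0.84°C, giving 6.61°C.
T_parcel − T_env = -7.18 − 6.61 = -13.79°C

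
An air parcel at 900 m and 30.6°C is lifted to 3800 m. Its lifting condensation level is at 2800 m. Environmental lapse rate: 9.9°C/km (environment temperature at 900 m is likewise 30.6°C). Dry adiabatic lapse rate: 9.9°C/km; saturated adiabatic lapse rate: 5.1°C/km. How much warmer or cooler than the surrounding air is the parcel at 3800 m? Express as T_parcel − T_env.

Parcel:
  Dry to 2800 m: -9.9 × 1.9 km = -18.81°C, so T = 11.79°C.
  Saturated to 3800 m: -5.1 × 1 km = -5.1°C, so T = 6.69°C.
Environment:
  Environment to 3800 m: -9.9 × 2.9 km = -28.71°C, so T = 1.89°C.
T_parcel − T_env = 6.69 − 1.89 = +4.8°C

+4.8°C (parcel warmer than environment)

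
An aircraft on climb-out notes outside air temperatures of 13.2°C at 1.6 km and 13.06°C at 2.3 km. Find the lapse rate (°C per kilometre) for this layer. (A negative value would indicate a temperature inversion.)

0.2°C/km

Γ = −ΔT/Δz = (13.2 − 13.06) / (2300 − 1600) m
  = 0.14°C / 0.7 km = 0.2°C/km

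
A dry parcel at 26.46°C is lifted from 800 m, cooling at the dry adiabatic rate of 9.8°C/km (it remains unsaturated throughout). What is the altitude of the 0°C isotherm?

3500 m

Height above start = (26.46 − 0) / 9.8 = 2.7 km
Altitude = 800 m + 2700 m = 3500 m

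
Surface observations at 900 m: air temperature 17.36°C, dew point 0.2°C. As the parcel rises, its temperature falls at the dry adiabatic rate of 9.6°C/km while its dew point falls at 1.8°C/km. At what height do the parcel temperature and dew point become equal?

3100 m

T and T_d converge at 9.6 − 1.8 = 7.8°C per km
Height above start = (17.36 − 0.2) / 7.8 = 2.2 km
LCL altitude = 900 m + 2200 m = 3100 m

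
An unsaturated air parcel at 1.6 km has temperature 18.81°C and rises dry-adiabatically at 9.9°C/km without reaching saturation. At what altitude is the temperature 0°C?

Height above start = (18.81 − 0) / 9.9 = 1.9 km
Altitude = 1600 m + 1900 m = 3500 m

3.5 km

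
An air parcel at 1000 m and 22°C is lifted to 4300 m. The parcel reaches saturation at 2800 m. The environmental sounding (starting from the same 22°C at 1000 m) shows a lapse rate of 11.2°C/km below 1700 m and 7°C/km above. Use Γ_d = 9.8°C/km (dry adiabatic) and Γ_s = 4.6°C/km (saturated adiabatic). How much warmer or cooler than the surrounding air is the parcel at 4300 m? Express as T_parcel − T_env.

Parcel:
  From 1000 m to 2800 m (dry): cools by 9.8 × 1.8 = 17.64°C, giving 4.36°C.
  From 2800 m to 4300 m (saturated): cools by 4.6 × 1.5 = 6.9°C, giving -2.54°C.
Environment:
  From 1000 m to 1700 m (environment, lower layer): cools by 11.2 × 0.7 = 7.84°C, giving 14.16°C.
  From 1700 m to 4300 m (environment, upper layer): cools by 7 × 2.6 = 18.2°C, giving -4.04°C.
T_parcel − T_env = -2.54 − (-4.04) = +1.5°C

+1.5°C (parcel warmer than environment)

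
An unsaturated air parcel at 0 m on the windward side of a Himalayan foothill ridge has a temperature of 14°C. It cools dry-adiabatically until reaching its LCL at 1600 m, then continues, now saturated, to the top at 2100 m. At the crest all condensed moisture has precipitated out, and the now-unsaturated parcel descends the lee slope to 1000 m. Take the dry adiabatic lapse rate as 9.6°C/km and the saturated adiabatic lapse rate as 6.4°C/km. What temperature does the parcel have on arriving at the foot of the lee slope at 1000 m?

6°C

Dry to 1600 m: -9.6 × 1.6 km = -15.36°C, so T = -1.36°C.
Saturated to 2100 m: -6.4 × 0.5 km = -3.2°C, so T = -4.56°C.
Dry descent to 1000 m: +9.6 × 1.1 km = +10.56°C, so T = 6°C.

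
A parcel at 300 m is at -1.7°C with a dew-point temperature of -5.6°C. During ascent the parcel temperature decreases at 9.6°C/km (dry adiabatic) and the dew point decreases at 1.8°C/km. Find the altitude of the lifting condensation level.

800 m

T and T_d converge at 9.6 − 1.8 = 7.8°C per km
Height above start = (-1.7 − (-5.6)) / 7.8 = 0.5 km
LCL altitude = 300 m + 500 m = 800 m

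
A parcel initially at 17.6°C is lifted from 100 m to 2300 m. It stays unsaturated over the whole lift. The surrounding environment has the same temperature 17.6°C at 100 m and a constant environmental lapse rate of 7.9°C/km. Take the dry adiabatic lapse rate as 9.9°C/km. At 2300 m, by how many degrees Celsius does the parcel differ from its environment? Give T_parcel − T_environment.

-4.4°C (parcel cooler than environment)

Parcel:
  Dry to 2300 m: -9.9 × 2.2 km = -21.78°C, so T = -4.18°C.
Environment:
  Environment to 2300 m: -7.9 × 2.2 km = -17.38°C, so T = 0.22°C.
T_parcel − T_env = -4.18 − 0.22 = -4.4°C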